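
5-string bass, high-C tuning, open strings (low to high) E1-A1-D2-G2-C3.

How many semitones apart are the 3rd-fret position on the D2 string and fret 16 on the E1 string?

3 semitones

D2 at fret 3 → F2 (MIDI 41); E1 at fret 16 → G#2 (MIDI 44).
41 − 44 = -3, so the two pitches are 3 semitones apart, with G#2 the higher.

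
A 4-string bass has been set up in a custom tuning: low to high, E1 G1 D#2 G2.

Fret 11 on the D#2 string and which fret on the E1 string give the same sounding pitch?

Fret 11 on D#2 is MIDI 39 + 11 = 50 (D3). On the E1 string (open MIDI 28), that pitch is 50 − 28 = fret 22.

22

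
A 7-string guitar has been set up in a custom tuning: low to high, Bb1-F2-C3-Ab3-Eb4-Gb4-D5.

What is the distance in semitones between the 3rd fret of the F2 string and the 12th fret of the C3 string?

F2 at fret 3 → Ab2 (MIDI 44); C3 at fret 12 → C4 (MIDI 60).
44 − 60 = -16, so the two pitches are 16 semitones apart, with C4 the higher.

16 semitones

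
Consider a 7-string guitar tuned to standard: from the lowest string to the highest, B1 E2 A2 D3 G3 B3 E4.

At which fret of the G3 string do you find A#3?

A#3 is 3 semitones above the open G3 (G–G#–A–A#), so it sits at fret 3.

3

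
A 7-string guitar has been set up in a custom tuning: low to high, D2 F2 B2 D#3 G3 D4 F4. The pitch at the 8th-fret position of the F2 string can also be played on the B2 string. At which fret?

Fret 8 on F2 is MIDI 41 + 8 = 49 (C#3). On the B2 string (open MIDI 47), that pitch is 49 − 47 = fret 2.

2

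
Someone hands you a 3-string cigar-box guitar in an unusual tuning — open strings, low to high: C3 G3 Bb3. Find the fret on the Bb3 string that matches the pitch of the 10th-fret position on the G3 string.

G3 at fret 10 is G3 + 10 semitones = F4.
The open Bb3 string is 3 semitones above the open G3, so the same pitch on the Bb3 string lies at fret 10 − 3 = 7.

7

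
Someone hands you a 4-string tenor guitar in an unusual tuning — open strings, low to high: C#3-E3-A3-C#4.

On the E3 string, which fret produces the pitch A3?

A3 is 5 semitones above the open E3 (E–F–F#–G–G#–A), so it sits at fret 5.

5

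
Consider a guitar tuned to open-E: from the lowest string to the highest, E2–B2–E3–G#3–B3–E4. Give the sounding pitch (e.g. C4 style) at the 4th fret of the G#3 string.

G#3 is MIDI 56. Adding 4 gives 60, which is C4.

C4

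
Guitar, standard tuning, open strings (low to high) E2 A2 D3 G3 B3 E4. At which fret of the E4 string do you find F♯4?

F♯4 is 2 semitones above the open E4 (E–F–F#), so it sits at fret 2.

2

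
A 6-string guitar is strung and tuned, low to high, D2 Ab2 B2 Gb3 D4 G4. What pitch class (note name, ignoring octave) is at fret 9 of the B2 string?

Ab

B2 is MIDI 47. Adding 9 gives 56; 56 mod 12 = 8, i.e. Ab.
(Equivalently spelled G#.)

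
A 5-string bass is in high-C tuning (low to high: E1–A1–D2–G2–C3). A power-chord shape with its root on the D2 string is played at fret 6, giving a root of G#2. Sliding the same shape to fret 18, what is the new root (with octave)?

G#3

Moving from fret 6 to fret 18 shifts the root by 12 semitones.
G#2 up 12 semitones is G#3.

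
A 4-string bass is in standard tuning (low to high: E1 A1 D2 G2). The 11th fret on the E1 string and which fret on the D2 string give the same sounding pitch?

1

E1 at fret 11 is E1 + 11 semitones = D#2.
The open D2 string is 10 semitones above the open E1, so the same pitch on the D2 string lies at fret 11 − 10 = 1.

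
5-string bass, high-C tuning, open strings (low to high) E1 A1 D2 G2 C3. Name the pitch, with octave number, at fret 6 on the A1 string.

The open A1 string plus 6 semitones: A–A#–B–C–C#–D–D#.
The walk passes from B into C once, so the octave number goes from 1 to 2.
(Equivalently spelled Eb2.)

D#2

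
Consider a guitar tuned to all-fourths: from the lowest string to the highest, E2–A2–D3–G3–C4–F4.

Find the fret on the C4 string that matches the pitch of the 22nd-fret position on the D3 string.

D3 at fret 22 is D3 + 22 semitones = C5.
The open C4 string is 10 semitones above the open D3, so the same pitch on the C4 string lies at fret 22 − 10 = 12.

12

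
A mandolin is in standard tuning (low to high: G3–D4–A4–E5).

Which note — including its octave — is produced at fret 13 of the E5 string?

The open E5 string plus 13 semitones: E–F–F#–G–…–D#–E–F.
The walk passes from B into C once, so the octave number goes from 5 to 6.

F6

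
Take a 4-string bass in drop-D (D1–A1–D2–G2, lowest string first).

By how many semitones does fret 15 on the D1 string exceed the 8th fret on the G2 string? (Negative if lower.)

D1 at fret 15 → F2 (MIDI 41); G2 at fret 8 → D♯3 (MIDI 51).
41 − 51 = -10, so the two pitches are 10 semitones apart.

-10 semitones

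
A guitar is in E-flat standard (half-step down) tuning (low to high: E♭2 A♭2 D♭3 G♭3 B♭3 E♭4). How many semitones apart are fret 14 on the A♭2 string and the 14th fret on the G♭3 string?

10 semitones

A♭2 at fret 14 → B♭3 (MIDI 58); G♭3 at fret 14 → A♭4 (MIDI 68).
58 − 68 = -10, so the two pitches are 10 semitones apart, with A♭4 the higher.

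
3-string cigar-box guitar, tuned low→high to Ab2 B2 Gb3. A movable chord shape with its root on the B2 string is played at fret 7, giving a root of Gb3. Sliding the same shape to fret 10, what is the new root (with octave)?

A3

Moving from fret 7 to fret 10 shifts the root by 3 semitones.
Gb3 up 3 semitones is A3.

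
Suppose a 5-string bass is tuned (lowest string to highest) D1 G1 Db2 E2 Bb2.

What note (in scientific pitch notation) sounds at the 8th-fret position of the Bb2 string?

Gb3

Each fret is one semitone, so Bb2 + 8 = Gb3.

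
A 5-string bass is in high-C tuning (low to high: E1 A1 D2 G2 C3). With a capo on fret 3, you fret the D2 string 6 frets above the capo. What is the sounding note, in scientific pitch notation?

The capo raises the open D2 by 3 semitones to F2; fretting 6 more gives D2 + 3 + 6 = D2 + 9 semitones = B2.

B2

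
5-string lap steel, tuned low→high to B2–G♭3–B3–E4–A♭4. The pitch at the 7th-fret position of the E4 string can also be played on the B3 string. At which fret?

12

E4 at fret 7 is E4 + 7 semitones = B4.
The open B3 string is 5 semitones below the open E4, so the same pitch on the B3 string lies at fret 7 + 5 = 12.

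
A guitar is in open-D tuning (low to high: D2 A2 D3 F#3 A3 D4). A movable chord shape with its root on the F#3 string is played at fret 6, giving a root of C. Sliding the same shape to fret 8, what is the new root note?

Moving from fret 6 to fret 8 shifts the root by 2 semitones.
C up 2 semitones is D.

D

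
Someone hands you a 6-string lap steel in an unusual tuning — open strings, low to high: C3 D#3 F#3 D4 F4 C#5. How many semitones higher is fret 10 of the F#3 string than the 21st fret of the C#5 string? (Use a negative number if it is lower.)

-30 semitones

F#3 at fret 10 → E4 (MIDI 64); C#5 at fret 21 → A#6 (MIDI 94).
64 − 94 = -30, so the two pitches are 30 semitones apart.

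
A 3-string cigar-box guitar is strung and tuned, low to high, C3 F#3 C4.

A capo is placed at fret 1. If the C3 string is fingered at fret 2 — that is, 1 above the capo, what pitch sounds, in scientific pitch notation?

D3

The capo raises the open C3 by 1 semitone to C#3; fretting 1 more gives C3 + 1 + 1 = C3 + 2 semitones = D3.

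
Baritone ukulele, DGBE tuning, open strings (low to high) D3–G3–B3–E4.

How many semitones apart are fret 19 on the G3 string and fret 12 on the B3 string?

G3 at fret 19 → D5 (MIDI 74); B3 at fret 12 → B4 (MIDI 71).
74 − 71 = 3, so the two pitches are 3 semitones apart, with D5 the higher.

3 semitones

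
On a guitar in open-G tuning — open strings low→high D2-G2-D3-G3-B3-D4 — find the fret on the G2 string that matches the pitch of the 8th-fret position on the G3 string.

20

Fret 8 on G3 is MIDI 55 + 8 = 63 (D#4). On the G2 string (open MIDI 43), that pitch is 63 − 43 = fret 20.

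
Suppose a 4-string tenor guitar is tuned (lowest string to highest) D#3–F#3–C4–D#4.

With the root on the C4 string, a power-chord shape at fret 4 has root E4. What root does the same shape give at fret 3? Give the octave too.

Moving from fret 4 to fret 3 shifts the root by -1 semitone.
E4 down 1 semitone is D#4.

D#4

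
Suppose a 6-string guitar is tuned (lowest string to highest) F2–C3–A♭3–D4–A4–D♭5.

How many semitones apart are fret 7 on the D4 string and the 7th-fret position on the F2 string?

D4 at fret 7 → A4 (MIDI 69); F2 at fret 7 → C3 (MIDI 48).
69 − 48 = 21, so the two pitches are 21 semitones apart, with A4 the higher.

21 semitones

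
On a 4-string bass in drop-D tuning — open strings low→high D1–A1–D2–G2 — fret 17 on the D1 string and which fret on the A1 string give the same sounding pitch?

D1 at fret 17 is D1 + 17 semitones = G2.
The open A1 string is 7 semitones above the open D1, so the same pitch on the A1 string lies at fret 17 − 7 = 10.

10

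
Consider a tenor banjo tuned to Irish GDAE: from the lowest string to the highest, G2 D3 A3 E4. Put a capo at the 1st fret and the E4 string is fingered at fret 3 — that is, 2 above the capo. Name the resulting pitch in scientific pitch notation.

G4

The capo raises the open E4 by 1 semitone to F4; fretting 2 more gives E4 + 1 + 2 = E4 + 3 semitones = G4.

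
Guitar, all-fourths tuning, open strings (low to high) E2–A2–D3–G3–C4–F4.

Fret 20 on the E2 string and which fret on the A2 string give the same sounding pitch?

Fret 20 on E2 is MIDI 40 + 20 = 60 (C4). On the A2 string (open MIDI 45), that pitch is 60 − 45 = fret 15.

15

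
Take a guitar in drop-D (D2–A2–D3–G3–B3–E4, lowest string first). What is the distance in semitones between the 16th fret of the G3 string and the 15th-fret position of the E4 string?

G3 at fret 16 → B4 (MIDI 71); E4 at fret 15 → G5 (MIDI 79).
71 − 79 = -8, so the two pitches are 8 semitones apart, with G5 the higher.

8 semitones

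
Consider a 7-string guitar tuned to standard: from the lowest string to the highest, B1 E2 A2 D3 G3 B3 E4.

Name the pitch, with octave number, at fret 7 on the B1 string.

The open B1 string plus 7 semitones: B–C–C#–D–D#–E–F–F#.
The walk passes from B into C once, so the octave number goes from 1 to 2.
(Equivalently spelled Gb2.)

F#2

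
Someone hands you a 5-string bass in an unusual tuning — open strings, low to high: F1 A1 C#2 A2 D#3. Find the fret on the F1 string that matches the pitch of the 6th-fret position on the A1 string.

10

A1 at fret 6 is A1 + 6 semitones = D#2.
The open F1 string is 4 semitones below the open A1, so the same pitch on the F1 string lies at fret 6 + 4 = 10.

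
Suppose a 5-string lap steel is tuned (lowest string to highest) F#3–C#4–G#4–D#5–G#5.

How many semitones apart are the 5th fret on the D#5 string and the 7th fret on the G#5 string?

D#5 at fret 5 → G#5 (MIDI 80); G#5 at fret 7 → D#6 (MIDI 87).
80 − 87 = -7, so the two pitches are 7 semitones apart, with D#6 the higher.

7 semitones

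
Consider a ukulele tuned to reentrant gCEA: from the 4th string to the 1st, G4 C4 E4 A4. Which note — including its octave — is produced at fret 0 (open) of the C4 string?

C4

Fret 0 is the open string itself, so the pitch is just C4.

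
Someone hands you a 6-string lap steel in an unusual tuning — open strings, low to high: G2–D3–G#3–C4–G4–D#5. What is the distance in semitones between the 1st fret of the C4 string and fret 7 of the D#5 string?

21 semitones

C4 at fret 1 → C#4 (MIDI 61); D#5 at fret 7 → A#5 (MIDI 82).
61 − 82 = -21, so the two pitches are 21 semitones apart, with A#5 the higher.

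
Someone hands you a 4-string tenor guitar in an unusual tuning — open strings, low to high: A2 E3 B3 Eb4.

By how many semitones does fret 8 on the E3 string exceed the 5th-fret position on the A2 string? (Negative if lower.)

E3 at fret 8 → C4 (MIDI 60); A2 at fret 5 → D3 (MIDI 50).
60 − 50 = 10, so the two pitches are 10 semitones apart.

10 semitones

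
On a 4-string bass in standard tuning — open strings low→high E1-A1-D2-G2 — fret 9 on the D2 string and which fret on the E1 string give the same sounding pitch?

19

D2 at fret 9 is D2 + 9 semitones = B2.
The open E1 string is 10 semitones below the open D2, so the same pitch on the E1 string lies at fret 9 + 10 = 19.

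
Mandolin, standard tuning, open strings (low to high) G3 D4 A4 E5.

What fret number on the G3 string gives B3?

4

B3 is 4 semitones above the open G3 (G–G#–A–A#–B), so it sits at fret 4.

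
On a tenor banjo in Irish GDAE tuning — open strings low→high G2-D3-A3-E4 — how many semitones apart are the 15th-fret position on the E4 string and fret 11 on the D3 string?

E4 at fret 15 → G5 (MIDI 79); D3 at fret 11 → C#4 (MIDI 61).
79 − 61 = 18, so the two pitches are 18 semitones apart, with G5 the higher.

18 semitones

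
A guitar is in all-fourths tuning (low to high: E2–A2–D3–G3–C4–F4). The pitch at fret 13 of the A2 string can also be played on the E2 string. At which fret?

A2 at fret 13 is A2 + 13 semitones = A#3.
The open E2 string is 5 semitones below the open A2, so the same pitch on the E2 string lies at fret 13 + 5 = 18.

18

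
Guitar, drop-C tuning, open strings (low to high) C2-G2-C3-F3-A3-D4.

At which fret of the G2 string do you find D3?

D3 is 7 semitones above the open G2 (G–G#–A–A#–B–C–C#–D), so it sits at fret 7.

7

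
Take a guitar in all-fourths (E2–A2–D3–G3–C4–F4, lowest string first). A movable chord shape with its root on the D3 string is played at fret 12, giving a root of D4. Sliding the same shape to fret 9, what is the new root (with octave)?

B3

Moving from fret 12 to fret 9 shifts the root by -3 semitones.
D4 down 3 semitones is B3.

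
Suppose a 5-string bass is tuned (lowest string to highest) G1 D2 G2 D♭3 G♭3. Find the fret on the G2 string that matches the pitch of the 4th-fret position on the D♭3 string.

D♭3 at fret 4 is D♭3 + 4 semitones = F3.
The open G2 string is 6 semitones below the open D♭3, so the same pitch on the G2 string lies at fret 4 + 6 = 10.

10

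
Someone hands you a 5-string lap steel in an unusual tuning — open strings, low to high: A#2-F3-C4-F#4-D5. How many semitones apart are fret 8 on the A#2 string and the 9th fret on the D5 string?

A#2 at fret 8 → F#3 (MIDI 54); D5 at fret 9 → B5 (MIDI 83).
54 − 83 = -29, so the two pitches are 29 semitones apart, with B5 the higher.

29 semitones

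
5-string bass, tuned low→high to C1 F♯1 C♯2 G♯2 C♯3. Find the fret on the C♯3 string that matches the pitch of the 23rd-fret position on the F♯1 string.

4

Fret 23 on F♯1 is MIDI 30 + 23 = 53 (F3). On the C♯3 string (open MIDI 49), that pitch is 53 − 49 = fret 4.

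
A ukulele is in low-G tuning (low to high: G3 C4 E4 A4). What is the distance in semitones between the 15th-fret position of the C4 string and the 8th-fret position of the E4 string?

C4 at fret 15 → D#5 (MIDI 75); E4 at fret 8 → C5 (MIDI 72).
75 − 72 = 3, so the two pitches are 3 semitones apart, with D#5 the higher.

3 semitones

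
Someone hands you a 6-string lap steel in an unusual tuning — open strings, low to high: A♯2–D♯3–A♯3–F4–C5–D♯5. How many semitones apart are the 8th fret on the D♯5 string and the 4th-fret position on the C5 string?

7 semitones

D♯5 at fret 8 → B5 (MIDI 83); C5 at fret 4 → E5 (MIDI 76).
83 − 76 = 7, so the two pitches are 7 semitones apart, with B5 the higher.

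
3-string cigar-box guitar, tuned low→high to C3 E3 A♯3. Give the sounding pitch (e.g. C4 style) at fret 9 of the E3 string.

E3 is MIDI 52. Adding 9 gives 61, which is C♯4.
(Equivalently spelled D♭4.)

C♯4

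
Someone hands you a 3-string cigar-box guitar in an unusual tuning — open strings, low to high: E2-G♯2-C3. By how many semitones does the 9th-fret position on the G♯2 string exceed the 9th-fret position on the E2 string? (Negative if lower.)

G♯2 at fret 9 → F3 (MIDI 53); E2 at fret 9 → C♯3 (MIDI 49).
53 − 49 = 4, so the two pitches are 4 semitones apart.

4 semitones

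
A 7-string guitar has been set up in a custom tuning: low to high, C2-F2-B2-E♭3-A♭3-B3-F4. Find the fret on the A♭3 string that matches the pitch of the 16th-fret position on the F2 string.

1

F2 at fret 16 is F2 + 16 semitones = A3.
The open A♭3 string is 15 semitones above the open F2, so the same pitch on the A♭3 string lies at fret 16 − 15 = 1.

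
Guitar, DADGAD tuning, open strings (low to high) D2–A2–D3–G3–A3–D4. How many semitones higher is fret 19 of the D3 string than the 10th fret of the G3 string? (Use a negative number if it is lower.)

4 semitones

D3 at fret 19 → A4 (MIDI 69); G3 at fret 10 → F4 (MIDI 65).
69 − 65 = 4, so the two pitches are 4 semitones apart.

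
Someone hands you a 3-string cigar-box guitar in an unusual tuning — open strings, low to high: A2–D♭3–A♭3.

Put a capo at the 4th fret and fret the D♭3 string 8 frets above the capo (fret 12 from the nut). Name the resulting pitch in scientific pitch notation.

D♭4

The capo raises the open D♭3 by 4 semitones to F3; fretting 8 more gives D♭3 + 4 + 8 = D♭3 + 12 semitones = D♭4.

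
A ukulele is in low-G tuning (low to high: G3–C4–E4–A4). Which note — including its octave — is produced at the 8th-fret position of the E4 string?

C5

The open E4 string plus 8 semitones: E–F–F#–G–G#–A–A#–B–C.
The walk passes from B into C once, so the octave number goes from 4 to 5.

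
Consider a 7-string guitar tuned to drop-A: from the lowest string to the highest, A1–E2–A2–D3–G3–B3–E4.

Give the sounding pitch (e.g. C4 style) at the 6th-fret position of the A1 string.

D♯2

Each fret is one semitone, so A1 + 6 = D♯2.
(Equivalently spelled E♭2.)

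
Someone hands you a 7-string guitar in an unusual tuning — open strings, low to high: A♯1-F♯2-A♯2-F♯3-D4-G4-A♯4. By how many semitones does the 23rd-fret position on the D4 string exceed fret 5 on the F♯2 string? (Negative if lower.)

D4 at fret 23 → C♯6 (MIDI 85); F♯2 at fret 5 → B2 (MIDI 47).
85 − 47 = 38, so the two pitches are 38 semitones apart.

38 semitones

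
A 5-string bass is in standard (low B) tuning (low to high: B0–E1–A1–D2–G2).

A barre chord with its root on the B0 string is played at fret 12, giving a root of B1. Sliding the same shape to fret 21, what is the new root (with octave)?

Moving from fret 12 to fret 21 shifts the root by 9 semitones.
B1 up 9 semitones is G#2.

G#2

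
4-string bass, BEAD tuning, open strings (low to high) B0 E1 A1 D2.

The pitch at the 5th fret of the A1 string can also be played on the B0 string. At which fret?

15

Fret 5 on A1 is MIDI 33 + 5 = 38 (D2). On the B0 string (open MIDI 23), that pitch is 38 − 23 = fret 15.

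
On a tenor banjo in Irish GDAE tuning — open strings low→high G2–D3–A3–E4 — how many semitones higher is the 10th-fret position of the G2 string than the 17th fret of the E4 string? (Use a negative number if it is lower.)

-28 semitones

G2 at fret 10 → F3 (MIDI 53); E4 at fret 17 → A5 (MIDI 81).
53 − 81 = -28, so the two pitches are 28 semitones apart.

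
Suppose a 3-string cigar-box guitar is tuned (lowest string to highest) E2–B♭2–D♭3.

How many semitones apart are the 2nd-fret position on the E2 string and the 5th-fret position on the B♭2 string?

9 semitones

E2 at fret 2 → G♭2 (MIDI 42); B♭2 at fret 5 → E♭3 (MIDI 51).
42 − 51 = -9, so the two pitches are 9 semitones apart, with E♭3 the higher.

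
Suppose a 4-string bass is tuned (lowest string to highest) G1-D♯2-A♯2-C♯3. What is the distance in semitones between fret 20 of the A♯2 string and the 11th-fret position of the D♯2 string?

A♯2 at fret 20 → F♯4 (MIDI 66); D♯2 at fret 11 → D3 (MIDI 50).
66 − 50 = 16, so the two pitches are 16 semitones apart, with F♯4 the higher.

16 semitones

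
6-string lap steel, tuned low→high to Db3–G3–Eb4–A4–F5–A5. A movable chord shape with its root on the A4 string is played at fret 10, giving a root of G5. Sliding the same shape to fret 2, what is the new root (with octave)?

B4

Moving from fret 10 to fret 2 shifts the root by -8 semitones.
G5 down 8 semitones is B4.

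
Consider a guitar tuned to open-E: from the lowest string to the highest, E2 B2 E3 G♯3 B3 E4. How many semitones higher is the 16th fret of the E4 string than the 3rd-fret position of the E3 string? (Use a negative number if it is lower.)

25 semitones

E4 at fret 16 → G♯5 (MIDI 80); E3 at fret 3 → G3 (MIDI 55).
80 − 55 = 25, so the two pitches are 25 semitones apart.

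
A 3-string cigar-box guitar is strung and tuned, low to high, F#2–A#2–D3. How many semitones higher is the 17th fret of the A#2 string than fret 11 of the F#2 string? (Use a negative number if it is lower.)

10 semitones

A#2 at fret 17 → D#4 (MIDI 63); F#2 at fret 11 → F3 (MIDI 53).
63 − 53 = 10, so the two pitches are 10 semitones apart.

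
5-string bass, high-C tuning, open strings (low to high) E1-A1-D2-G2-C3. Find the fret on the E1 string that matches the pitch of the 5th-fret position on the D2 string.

D2 at fret 5 is D2 + 5 semitones = G2.
The open E1 string is 10 semitones below the open D2, so the same pitch on the E1 string lies at fret 5 + 10 = 15.

15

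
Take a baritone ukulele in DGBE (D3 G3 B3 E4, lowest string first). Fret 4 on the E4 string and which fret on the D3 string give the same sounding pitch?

E4 at fret 4 is E4 + 4 semitones = G♯4.
The open D3 string is 14 semitones below the open E4, so the same pitch on the D3 string lies at fret 4 + 14 = 18.

18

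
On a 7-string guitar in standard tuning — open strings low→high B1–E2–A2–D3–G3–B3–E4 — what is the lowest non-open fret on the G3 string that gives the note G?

From G3, count semitones up the chromatic scale until reaching G: G–G#–A–A#–…–F–F#–G — 12 steps.

12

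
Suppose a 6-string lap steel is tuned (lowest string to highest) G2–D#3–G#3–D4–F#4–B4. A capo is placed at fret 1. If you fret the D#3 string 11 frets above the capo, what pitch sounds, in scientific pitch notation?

The capo raises the open D#3 by 1 semitone to E3; fretting 11 more gives D#3 + 1 + 11 = D#3 + 12 semitones = D#4.

D#4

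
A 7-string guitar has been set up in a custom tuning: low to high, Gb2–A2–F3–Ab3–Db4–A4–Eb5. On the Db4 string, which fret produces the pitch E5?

15

E5 is 15 semitones above the open Db4 (Db–D–Eb–E–…–D–Eb–E), so it sits at fret 15.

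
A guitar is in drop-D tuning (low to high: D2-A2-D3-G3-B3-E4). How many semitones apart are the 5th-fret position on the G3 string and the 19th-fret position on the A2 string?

4 semitones

G3 at fret 5 → C4 (MIDI 60); A2 at fret 19 → E4 (MIDI 64).
60 − 64 = -4, so the two pitches are 4 semitones apart, with E4 the higher.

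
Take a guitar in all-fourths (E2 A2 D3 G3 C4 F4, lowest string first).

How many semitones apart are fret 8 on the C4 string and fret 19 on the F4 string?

16 semitones

C4 at fret 8 → G♯4 (MIDI 68); F4 at fret 19 → C6 (MIDI 84).
68 − 84 = -16, so the two pitches are 16 semitones apart, with C6 the higher.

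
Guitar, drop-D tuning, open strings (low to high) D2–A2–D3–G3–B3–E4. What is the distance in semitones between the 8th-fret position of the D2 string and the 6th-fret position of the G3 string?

15 semitones

D2 at fret 8 → A♯2 (MIDI 46); G3 at fret 6 → C♯4 (MIDI 61).
46 − 61 = -15, so the two pitches are 15 semitones apart, with C♯4 the higher.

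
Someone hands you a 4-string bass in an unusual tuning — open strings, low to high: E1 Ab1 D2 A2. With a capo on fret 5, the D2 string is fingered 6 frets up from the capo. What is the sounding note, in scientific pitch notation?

The capo raises the open D2 by 5 semitones to G2; fretting 6 more gives D2 + 5 + 6 = D2 + 11 semitones = Db3.

Db3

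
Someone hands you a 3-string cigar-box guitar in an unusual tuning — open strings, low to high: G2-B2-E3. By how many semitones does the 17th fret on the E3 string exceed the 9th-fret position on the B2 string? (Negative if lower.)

E3 at fret 17 → A4 (MIDI 69); B2 at fret 9 → Ab3 (MIDI 56).
69 − 56 = 13, so the two pitches are 13 semitones apart.

13 semitones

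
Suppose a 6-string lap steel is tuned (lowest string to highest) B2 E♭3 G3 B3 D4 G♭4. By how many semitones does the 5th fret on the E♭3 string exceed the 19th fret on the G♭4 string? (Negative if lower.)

E♭3 at fret 5 → A♭3 (MIDI 56); G♭4 at fret 19 → D♭6 (MIDI 85).
56 − 85 = -29, so the two pitches are 29 semitones apart.

-29 semitones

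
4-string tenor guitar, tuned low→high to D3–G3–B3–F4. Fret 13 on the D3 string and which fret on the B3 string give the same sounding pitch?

4

Fret 13 on D3 is MIDI 50 + 13 = 63 (D#4). On the B3 string (open MIDI 59), that pitch is 63 − 59 = fret 4.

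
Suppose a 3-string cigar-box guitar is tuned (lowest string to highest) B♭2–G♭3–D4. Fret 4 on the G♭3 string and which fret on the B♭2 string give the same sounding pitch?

Fret 4 on G♭3 is MIDI 54 + 4 = 58 (B♭3). On the B♭2 string (open MIDI 46), that pitch is 58 − 46 = fret 12.

12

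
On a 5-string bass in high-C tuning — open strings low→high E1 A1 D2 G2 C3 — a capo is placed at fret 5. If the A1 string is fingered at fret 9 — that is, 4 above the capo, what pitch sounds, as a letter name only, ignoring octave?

The capo raises the open A1 by 5 semitones to D2; fretting 4 more gives A1 + 5 + 4 = A1 + 9 semitones, landing on F♯.

F♯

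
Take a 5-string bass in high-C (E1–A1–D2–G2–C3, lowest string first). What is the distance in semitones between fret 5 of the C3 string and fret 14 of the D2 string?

1 semitone

C3 at fret 5 → F3 (MIDI 53); D2 at fret 14 → E3 (MIDI 52).
53 − 52 = 1, so the two pitches are 1 semitone apart, with F3 the higher.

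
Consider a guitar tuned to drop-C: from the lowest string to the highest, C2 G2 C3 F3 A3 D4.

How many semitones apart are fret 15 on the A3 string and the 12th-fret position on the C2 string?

24 semitones

A3 at fret 15 → C5 (MIDI 72); C2 at fret 12 → C3 (MIDI 48).
72 − 48 = 24, so the two pitches are 24 semitones apart, with C5 the higher.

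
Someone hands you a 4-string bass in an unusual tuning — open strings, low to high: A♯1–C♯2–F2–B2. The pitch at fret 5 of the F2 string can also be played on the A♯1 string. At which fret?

F2 at fret 5 is F2 + 5 semitones = A♯2.
The open A♯1 string is 7 semitones below the open F2, so the same pitch on the A♯1 string lies at fret 5 + 7 = 12.

12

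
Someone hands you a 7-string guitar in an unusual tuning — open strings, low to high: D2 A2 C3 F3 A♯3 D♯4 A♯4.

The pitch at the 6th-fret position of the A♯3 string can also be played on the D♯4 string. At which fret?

1

Fret 6 on A♯3 is MIDI 58 + 6 = 64 (E4). On the D♯4 string (open MIDI 63), that pitch is 64 − 63 = fret 1.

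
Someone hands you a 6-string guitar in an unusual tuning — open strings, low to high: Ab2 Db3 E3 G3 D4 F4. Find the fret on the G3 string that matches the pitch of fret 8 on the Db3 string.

Db3 at fret 8 is Db3 + 8 semitones = A3.
The open G3 string is 6 semitones above the open Db3, so the same pitch on the G3 string lies at fret 8 − 6 = 2.

2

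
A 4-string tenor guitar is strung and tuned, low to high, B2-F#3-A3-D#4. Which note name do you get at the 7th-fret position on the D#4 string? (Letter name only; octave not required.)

The open D#4 string plus 7 semitones: D#–E–F–F#–G–G#–A–A#.

A#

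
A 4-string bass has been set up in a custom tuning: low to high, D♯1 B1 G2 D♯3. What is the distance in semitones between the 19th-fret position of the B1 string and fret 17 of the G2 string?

B1 at fret 19 → F♯3 (MIDI 54); G2 at fret 17 → C4 (MIDI 60).
54 − 60 = -6, so the two pitches are 6 semitones apart, with C4 the higher.

6 semitones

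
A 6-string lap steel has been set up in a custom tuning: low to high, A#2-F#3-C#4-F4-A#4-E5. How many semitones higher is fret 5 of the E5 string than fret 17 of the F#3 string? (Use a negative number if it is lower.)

E5 at fret 5 → A5 (MIDI 81); F#3 at fret 17 → B4 (MIDI 71).
81 − 71 = 10, so the two pitches are 10 semitones apart.

10 semitones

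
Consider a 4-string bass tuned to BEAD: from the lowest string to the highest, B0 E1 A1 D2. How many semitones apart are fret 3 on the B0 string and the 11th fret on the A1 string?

B0 at fret 3 → D1 (MIDI 26); A1 at fret 11 → G#2 (MIDI 44).
26 − 44 = -18, so the two pitches are 18 semitones apart, with G#2 the higher.

18 semitones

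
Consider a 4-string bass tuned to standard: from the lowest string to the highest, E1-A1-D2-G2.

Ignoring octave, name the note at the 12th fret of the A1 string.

The open A1 string plus 12 semitones: A–A#–B–C–…–G–G#–A.

A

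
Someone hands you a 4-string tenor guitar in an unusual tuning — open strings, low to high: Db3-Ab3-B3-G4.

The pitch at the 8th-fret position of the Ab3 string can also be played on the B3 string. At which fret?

Ab3 at fret 8 is Ab3 + 8 semitones = E4.
The open B3 string is 3 semitones above the open Ab3, so the same pitch on the B3 string lies at fret 8 − 3 = 5.

5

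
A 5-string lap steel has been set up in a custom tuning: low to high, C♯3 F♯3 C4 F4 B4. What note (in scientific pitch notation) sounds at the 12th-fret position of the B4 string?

Each fret is one semitone, so B4 + 12 = B5.

B5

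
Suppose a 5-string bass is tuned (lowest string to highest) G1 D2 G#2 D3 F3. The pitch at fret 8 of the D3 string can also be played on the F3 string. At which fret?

5

D3 at fret 8 is D3 + 8 semitones = A#3.
The open F3 string is 3 semitones above the open D3, so the same pitch on the F3 string lies at fret 8 − 3 = 5.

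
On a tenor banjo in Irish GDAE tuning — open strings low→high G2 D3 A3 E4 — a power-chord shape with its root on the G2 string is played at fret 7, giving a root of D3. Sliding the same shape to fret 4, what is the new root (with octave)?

B2

Moving from fret 7 to fret 4 shifts the root by -3 semitones.
D3 down 3 semitones is B2.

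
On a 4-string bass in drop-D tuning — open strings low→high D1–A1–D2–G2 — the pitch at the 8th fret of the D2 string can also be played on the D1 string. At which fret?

D2 at fret 8 is D2 + 8 semitones = A#2.
The open D1 string is 12 semitones below the open D2, so the same pitch on the D1 string lies at fret 8 + 12 = 20.

20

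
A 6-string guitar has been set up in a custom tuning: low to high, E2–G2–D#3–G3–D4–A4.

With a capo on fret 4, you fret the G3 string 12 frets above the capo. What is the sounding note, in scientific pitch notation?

B4

The capo raises the open G3 by 4 semitones to B3; fretting 12 more gives G3 + 4 + 12 = G3 + 16 semitones = B4.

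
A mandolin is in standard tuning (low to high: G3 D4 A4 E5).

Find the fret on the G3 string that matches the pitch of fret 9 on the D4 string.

D4 at fret 9 is D4 + 9 semitones = B4.
The open G3 string is 7 semitones below the open D4, so the same pitch on the G3 string lies at fret 9 + 7 = 16.

16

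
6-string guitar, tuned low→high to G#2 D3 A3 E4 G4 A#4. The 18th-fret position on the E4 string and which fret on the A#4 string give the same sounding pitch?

Fret 18 on E4 is MIDI 64 + 18 = 82 (A#5). On the A#4 string (open MIDI 70), that pitch is 82 − 70 = fret 12.

12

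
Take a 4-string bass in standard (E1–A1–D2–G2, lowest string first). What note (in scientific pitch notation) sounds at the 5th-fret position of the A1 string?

A1 is MIDI 33. Adding 5 gives 38, which is D2.

D2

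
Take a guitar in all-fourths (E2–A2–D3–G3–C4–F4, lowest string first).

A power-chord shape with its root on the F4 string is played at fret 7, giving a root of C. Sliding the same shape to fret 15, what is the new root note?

Moving from fret 7 to fret 15 shifts the root by 8 semitones.
C up 8 semitones is G♯.

G♯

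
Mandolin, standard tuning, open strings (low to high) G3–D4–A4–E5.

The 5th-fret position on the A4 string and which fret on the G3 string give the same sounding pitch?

19

A4 at fret 5 is A4 + 5 semitones = D5.
The open G3 string is 14 semitones below the open A4, so the same pitch on the G3 string lies at fret 5 + 14 = 19.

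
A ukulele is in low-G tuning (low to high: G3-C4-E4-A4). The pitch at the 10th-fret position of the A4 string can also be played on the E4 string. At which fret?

Fret 10 on A4 is MIDI 69 + 10 = 79 (G5). On the E4 string (open MIDI 64), that pitch is 79 − 64 = fret 15.

15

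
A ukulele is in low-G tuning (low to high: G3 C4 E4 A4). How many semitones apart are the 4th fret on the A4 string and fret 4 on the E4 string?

5 semitones

A4 at fret 4 → C#5 (MIDI 73); E4 at fret 4 → G#4 (MIDI 68).
73 − 68 = 5, so the two pitches are 5 semitones apart, with C#5 the higher.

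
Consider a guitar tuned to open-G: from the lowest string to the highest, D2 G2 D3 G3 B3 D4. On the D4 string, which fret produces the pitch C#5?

C#5 is 11 semitones above the open D4 (D–D#–E–F–…–B–C–C#), so it sits at fret 11.

11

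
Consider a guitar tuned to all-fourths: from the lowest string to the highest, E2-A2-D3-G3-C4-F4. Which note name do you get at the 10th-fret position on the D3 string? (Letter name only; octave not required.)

D3 is MIDI 50. Adding 10 gives 60; 60 mod 12 = 0, i.e. C.

C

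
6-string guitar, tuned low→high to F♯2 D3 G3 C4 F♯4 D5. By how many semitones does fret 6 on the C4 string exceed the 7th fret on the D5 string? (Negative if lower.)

C4 at fret 6 → F♯4 (MIDI 66); D5 at fret 7 → A5 (MIDI 81).
66 − 81 = -15, so the two pitches are 15 semitones apart.

-15 semitones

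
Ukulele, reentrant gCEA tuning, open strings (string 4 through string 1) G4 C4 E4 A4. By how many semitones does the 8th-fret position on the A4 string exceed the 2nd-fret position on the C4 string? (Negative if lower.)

A4 at fret 8 → F5 (MIDI 77); C4 at fret 2 → D4 (MIDI 62).
77 − 62 = 15, so the two pitches are 15 semitones apart.

15 semitones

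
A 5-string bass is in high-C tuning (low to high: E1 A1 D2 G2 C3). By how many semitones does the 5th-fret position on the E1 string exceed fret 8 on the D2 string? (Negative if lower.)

-13 semitones

E1 at fret 5 → A1 (MIDI 33); D2 at fret 8 → A#2 (MIDI 46).
33 − 46 = -13, so the two pitches are 13 semitones apart.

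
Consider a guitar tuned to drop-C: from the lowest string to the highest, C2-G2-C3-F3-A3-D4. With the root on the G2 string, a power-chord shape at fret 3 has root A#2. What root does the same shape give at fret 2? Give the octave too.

A2

Moving from fret 3 to fret 2 shifts the root by -1 semitone.
A#2 down 1 semitone is A2.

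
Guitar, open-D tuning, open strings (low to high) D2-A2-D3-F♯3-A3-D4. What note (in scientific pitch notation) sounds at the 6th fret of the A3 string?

D♯4

The open A3 string plus 6 semitones: A–A#–B–C–C#–D–D#.
The walk passes from B into C once, so the octave number goes from 3 to 4.
(Equivalently spelled E♭4.)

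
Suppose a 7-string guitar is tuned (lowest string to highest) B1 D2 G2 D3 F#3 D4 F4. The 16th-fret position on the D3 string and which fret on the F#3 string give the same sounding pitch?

Fret 16 on D3 is MIDI 50 + 16 = 66 (F#4). On the F#3 string (open MIDI 54), that pitch is 66 − 54 = fret 12.

12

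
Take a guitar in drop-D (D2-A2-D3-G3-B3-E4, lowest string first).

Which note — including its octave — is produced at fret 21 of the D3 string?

Each fret is one semitone, so D3 + 21 = B4.

B4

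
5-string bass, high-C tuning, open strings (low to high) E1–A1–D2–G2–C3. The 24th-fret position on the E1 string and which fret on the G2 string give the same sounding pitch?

Fret 24 on E1 is MIDI 28 + 24 = 52 (E3). On the G2 string (open MIDI 43), that pitch is 52 − 43 = fret 9.

9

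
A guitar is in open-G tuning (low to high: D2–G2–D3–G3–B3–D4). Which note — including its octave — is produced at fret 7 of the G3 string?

D4

G3 is MIDI 55. Adding 7 gives 62, which is D4.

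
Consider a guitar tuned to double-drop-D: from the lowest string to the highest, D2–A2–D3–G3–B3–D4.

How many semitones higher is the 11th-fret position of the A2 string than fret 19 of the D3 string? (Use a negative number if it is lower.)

A2 at fret 11 → G#3 (MIDI 56); D3 at fret 19 → A4 (MIDI 69).
56 − 69 = -13, so the two pitches are 13 semitones apart.

-13 semitones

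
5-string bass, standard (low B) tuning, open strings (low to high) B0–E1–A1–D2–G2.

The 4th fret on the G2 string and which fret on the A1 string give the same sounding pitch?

G2 at fret 4 is G2 + 4 semitones = B2.
The open A1 string is 10 semitones below the open G2, so the same pitch on the A1 string lies at fret 4 + 10 = 14.

14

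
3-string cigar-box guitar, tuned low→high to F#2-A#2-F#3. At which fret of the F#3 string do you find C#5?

19

C#5 is 19 semitones above the open F#3 (F#–G–G#–A–…–B–C–C#), so it sits at fret 19.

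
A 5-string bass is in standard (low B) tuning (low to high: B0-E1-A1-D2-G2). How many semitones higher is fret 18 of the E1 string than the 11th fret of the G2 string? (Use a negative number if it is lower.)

E1 at fret 18 → A#2 (MIDI 46); G2 at fret 11 → F#3 (MIDI 54).
46 − 54 = -8, so the two pitches are 8 semitones apart.

-8 semitones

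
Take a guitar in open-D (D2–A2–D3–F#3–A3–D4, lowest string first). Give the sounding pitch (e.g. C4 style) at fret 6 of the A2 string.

D#3

The open A2 string plus 6 semitones: A–A#–B–C–C#–D–D#.
The walk passes from B into C once, so the octave number goes from 2 to 3.
(Equivalently spelled Eb3.)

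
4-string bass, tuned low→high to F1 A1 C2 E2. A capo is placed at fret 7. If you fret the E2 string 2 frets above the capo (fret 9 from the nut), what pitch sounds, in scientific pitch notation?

C#3

The capo raises the open E2 by 7 semitones to B2; fretting 2 more gives E2 + 7 + 2 = E2 + 9 semitones = C#3.
(Also written Db.)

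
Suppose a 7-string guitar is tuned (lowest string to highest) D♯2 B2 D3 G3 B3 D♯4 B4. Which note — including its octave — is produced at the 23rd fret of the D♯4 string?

D6

Each fret is one semitone, so D♯4 + 23 = D6.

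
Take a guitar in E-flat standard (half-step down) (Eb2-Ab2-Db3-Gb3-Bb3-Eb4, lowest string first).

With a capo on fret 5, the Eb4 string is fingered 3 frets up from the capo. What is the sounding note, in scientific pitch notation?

B4

The capo raises the open Eb4 by 5 semitones to Ab4; fretting 3 more gives Eb4 + 5 + 3 = Eb4 + 8 semitones = B4.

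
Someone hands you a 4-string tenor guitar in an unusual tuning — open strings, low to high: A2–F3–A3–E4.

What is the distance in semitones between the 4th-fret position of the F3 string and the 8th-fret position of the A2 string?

4 semitones

F3 at fret 4 → A3 (MIDI 57); A2 at fret 8 → F3 (MIDI 53).
57 − 53 = 4, so the two pitches are 4 semitones apart, with A3 the higher.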